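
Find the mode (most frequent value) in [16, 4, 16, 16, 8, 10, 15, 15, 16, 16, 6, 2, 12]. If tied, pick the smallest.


Count the frequency of each value:
  2 appears 1 time(s)
  4 appears 1 time(s)
  6 appears 1 time(s)
  8 appears 1 time(s)
  10 appears 1 time(s)
  12 appears 1 time(s)
  15 appears 2 time(s)
  16 appears 5 time(s)
Maximum frequency is 5.
Only 16 reaches that frequency, so it is the mode.
Final answer: 16


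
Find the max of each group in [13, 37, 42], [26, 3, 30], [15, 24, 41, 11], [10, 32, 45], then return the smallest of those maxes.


Find max of each group:
  Group 1: [13, 37, 42] -> max = 42
  Group 2: [26, 3, 30] -> max = 30
  Group 3: [15, 24, 41, 11] -> max = 41
  Group 4: [10, 32, 45] -> max = 45
Maxes: [42, 30, 41, 45]
Minimum of maxes = 30
Final answer: 30


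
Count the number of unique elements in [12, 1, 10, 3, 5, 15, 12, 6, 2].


List all unique values:
Distinct values: [1, 2, 3, 5, 6, 10, 12, 15]
Count = 8
Final answer: 8


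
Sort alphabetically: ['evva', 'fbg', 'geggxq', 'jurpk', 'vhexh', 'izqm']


Compare strings character by character (the first differing letter decides):
  'evva' < 'fbg' since 'e' < 'f' at position 1
  'fbg' < 'geggxq' since 'f' < 'g' at position 1
  'geggxq' < 'izqm' since 'g' < 'i' at position 1
  'izqm' < 'jurpk' since 'i' < 'j' at position 1
  'jurpk' < 'vhexh' since 'j' < 'v' at position 1
Chaining these comparisons gives the alphabetical order.
Final answer: ['evva', 'fbg', 'geggxq', 'izqm', 'jurpk', 'vhexh']


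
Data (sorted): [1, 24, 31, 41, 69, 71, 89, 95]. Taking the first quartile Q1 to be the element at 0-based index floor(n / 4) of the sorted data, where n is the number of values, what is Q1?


The list has n = 8 elements.
Q1 index = floor(8 / 4) = floor(2) = 2
Counting from index 0 in the sorted data, the element at index 2 is 31.
Final answer: 31


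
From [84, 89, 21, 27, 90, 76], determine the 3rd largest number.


Sort descending: [90, 89, 84, 76, 27, 21]
The 3rd element (1-indexed) is at index 2.
Value = 84
Final answer: 84


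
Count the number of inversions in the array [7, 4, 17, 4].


For each element, count the later elements that are smaller than it:
  7 (index 0): smaller elements after it = [4, 4] -> 2
  4 (index 1): smaller elements after it = [] -> 0
  17 (index 2): smaller elements after it = [4] -> 1
Total inversions = 2 + 0 + 1 = 3
Final answer: 3


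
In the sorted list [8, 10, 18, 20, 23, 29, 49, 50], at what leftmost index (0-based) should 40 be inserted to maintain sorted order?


List is sorted: [8, 10, 18, 20, 23, 29, 49, 50]
We need the leftmost position where 40 can be inserted, i.e. the first index whose element is >= 40 (or the end of the list if none is).
Binary search with low=0, high=8 (0-based indices):
  low=0, high=8, mid=4: a[4]=23 < 40, so low = 5
  low=5, high=8, mid=6: a[6]=49 >= 40, so high = 6
  low=5, high=6, mid=5: a[5]=29 < 40, so low = 6
Now low = high = 6, so the insertion index is 6.
Final answer: 6


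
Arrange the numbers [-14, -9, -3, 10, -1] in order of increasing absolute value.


Compute absolute values:
  |-14| = 14
  |-9| = 9
  |-3| = 3
  |10| = 10
  |-1| = 1
Absolute values in increasing order: 1 < 3 < 9 < 10 < 14
Listing the original numbers in that order gives the answer.
Final answer: [-1, -3, -9, 10, -14]


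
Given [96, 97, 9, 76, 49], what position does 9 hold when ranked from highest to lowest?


Sort descending: [97, 96, 76, 49, 9]
Find 9 in the sorted list.
9 is at position 5.
Final answer: 5


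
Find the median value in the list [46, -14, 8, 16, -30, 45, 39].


First, sort the list: [-30, -14, 8, 16, 39, 45, 46]
The list has 7 elements (odd count).
The middle index is 3 (0-based), and the element there is 16.
Final answer: 16


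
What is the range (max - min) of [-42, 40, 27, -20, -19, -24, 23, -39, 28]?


Maximum value: 40
Minimum value: -42
Range = 40 - (-42) = 82
Final answer: 82


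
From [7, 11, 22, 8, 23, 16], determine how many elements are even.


Check each element:
  7 is odd
  11 is odd
  22 is even
  8 is even
  23 is odd
  16 is even
Evens: [22, 8, 16]
Count of evens = 3
Final answer: 3


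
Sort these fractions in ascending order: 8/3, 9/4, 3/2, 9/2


Convert to decimal for comparison:
  8/3 = 2.6667
  9/4 = 2.25
  3/2 = 1.5
  9/2 = 4.5
Decimals in increasing order: 1.5 < 2.25 < 2.6667 < 4.5
Writing each back as its fraction gives the sorted order.
Final answer: 3/2, 9/4, 8/3, 9/2


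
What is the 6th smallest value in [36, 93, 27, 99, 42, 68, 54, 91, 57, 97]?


Sort ascending: [27, 36, 42, 54, 57, 68, 91, 93, 97, 99]
The 6th element (1-indexed) is at index 5.
Value = 68
Final answer: 68


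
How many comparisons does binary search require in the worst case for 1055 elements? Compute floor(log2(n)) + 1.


Binary search halves the search space each step.
Maximum comparisons = floor(log2(1055)) + 1
log2(1055) = 10.043
floor(log2(1055)) = 10, so 10 + 1 = 11
Final answer: 11


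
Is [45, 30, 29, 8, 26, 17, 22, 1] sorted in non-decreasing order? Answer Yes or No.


Check consecutive pairs:
  45 <= 30? False
  30 <= 29? False
  29 <= 8? False
  8 <= 26? True
  26 <= 17? False
  17 <= 22? True
  22 <= 1? False
5 consecutive pair(s) are out of order, so the list is not sorted.
Final answer: No


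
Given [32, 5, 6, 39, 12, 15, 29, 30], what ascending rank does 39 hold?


Sort ascending: [5, 6, 12, 15, 29, 30, 32, 39]
Find 39 in the sorted list.
39 is at position 8 (1-indexed).
Final answer: 8


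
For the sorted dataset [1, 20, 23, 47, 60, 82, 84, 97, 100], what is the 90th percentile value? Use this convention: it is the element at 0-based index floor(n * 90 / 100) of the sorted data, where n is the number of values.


The dataset has n = 9 elements.
Index = floor(9 * 90 / 100) = floor(810 / 100) = floor(8.1) = 8
Counting from index 0 in the sorted data, the element at index 8 is 100.
Final answer: 100


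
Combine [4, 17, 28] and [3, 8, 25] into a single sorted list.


List A: [4, 17, 28]
List B: [3, 8, 25]
Repeatedly compare the front elements and take the smaller:
  4 vs 3 -> take 3
  4 vs 8 -> take 4
  17 vs 8 -> take 8
  17 vs 25 -> take 17
  28 vs 25 -> take 25
  B is exhausted; append the rest of A: [28]
Final answer: [3, 4, 8, 17, 25, 28]


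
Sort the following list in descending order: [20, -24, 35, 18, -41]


Original list: [20, -24, 35, 18, -41]
Repeatedly take the largest remaining element:
  Remaining [20, -24, 35, 18, -41] -> largest is 35
  Remaining [20, -24, 18, -41] -> largest is 20
  Remaining [-24, 18, -41] -> largest is 18
  Remaining [-24, -41] -> largest is -24
  Remaining [-41] -> largest is -41
Collecting the picks in order gives the descending list.
Final answer: [35, 20, 18, -24, -41]


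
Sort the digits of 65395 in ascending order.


The number 65395 has digits: 6, 5, 3, 9, 5
Sorted: 3, 5, 5, 6, 9
Joining the sorted digits gives the result.
Final answer: 35569


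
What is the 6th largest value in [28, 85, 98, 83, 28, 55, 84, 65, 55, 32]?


Sort descending: [98, 85, 84, 83, 65, 55, 55, 32, 28, 28]
The 6th element (1-indexed) is at index 5.
Value = 55
Final answer: 55


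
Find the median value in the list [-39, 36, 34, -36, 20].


First, sort the list: [-39, -36, 20, 34, 36]
The list has 5 elements (odd count).
The middle index is 2 (0-based), and the element there is 20.
Final answer: 20


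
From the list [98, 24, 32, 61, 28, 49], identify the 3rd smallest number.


Sort ascending: [24, 28, 32, 49, 61, 98]
The 3rd element (1-indexed) is at index 2.
Value = 32
Final answer: 32


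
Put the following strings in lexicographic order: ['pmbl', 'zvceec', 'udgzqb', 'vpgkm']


Compare strings character by character (the first differing letter decides):
  'pmbl' < 'udgzqb' since 'p' < 'u' at position 1
  'udgzqb' < 'vpgkm' since 'u' < 'v' at position 1
  'vpgkm' < 'zvceec' since 'v' < 'z' at position 1
Chaining these comparisons gives the alphabetical order.
Final answer: ['pmbl', 'udgzqb', 'vpgkm', 'zvceec']


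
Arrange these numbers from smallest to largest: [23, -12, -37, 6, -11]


Original list: [23, -12, -37, 6, -11]
Repeatedly take the smallest remaining element:
  Remaining [23, -12, -37, 6, -11] -> smallest is -37
  Remaining [23, -12, 6, -11] -> smallest is -12
  Remaining [23, 6, -11] -> smallest is -11
  Remaining [23, 6] -> smallest is 6
  Remaining [23] -> smallest is 23
Collecting the picks in order gives the sorted list.
Final answer: [-37, -12, -11, 6, 23]


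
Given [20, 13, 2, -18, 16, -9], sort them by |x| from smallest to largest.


Compute absolute values:
  |20| = 20
  |13| = 13
  |2| = 2
  |-18| = 18
  |16| = 16
  |-9| = 9
Absolute values in increasing order: 2 < 9 < 13 < 16 < 18 < 20
Listing the original numbers in that order gives the answer.
Final answer: [2, -9, 13, 16, -18, 20]


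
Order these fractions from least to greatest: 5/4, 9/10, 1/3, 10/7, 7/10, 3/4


Convert to decimal for comparison:
  5/4 = 1.25
  9/10 = 0.9
  1/3 = 0.3333
  10/7 = 1.4286
  7/10 = 0.7
  3/4 = 0.75
Decimals in increasing order: 0.3333 < 0.7 < 0.75 < 0.9 < 1.25 < 1.4286
Writing each back as its fraction gives the sorted order.
Final answer: 1/3, 7/10, 3/4, 9/10, 5/4, 10/7


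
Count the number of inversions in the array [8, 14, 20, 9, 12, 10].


For each element, count the later elements that are smaller than it:
  8 (index 0): smaller elements after it = [] -> 0
  14 (index 1): smaller elements after it = [9, 12, 10] -> 3
  20 (index 2): smaller elements after it = [9, 12, 10] -> 3
  9 (index 3): smaller elements after it = [] -> 0
  12 (index 4): smaller elements after it = [10] -> 1
Total inversions = 0 + 3 + 3 + 0 + 1 = 7
Final answer: 7


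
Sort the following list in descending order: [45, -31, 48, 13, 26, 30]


Original list: [45, -31, 48, 13, 26, 30]
Repeatedly take the largest remaining element:
  Remaining [45, -31, 48, 13, 26, 30] -> largest is 48
  Remaining [45, -31, 13, 26, 30] -> largest is 45
  Remaining [-31, 13, 26, 30] -> largest is 30
  Remaining [-31, 13, 26] -> largest is 26
  Remaining [-31, 13] -> largest is 13
  Remaining [-31] -> largest is -31
Collecting the picks in order gives the descending list.
Final answer: [48, 45, 30, 26, 13, -31]


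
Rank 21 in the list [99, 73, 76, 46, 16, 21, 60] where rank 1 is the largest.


Sort descending: [99, 76, 73, 60, 46, 21, 16]
Find 21 in the sorted list.
21 is at position 6.
Final answer: 6


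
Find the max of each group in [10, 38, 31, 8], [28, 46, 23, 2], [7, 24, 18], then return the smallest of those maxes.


Find max of each group:
  Group 1: [10, 38, 31, 8] -> max = 38
  Group 2: [28, 46, 23, 2] -> max = 46
  Group 3: [7, 24, 18] -> max = 24
Maxes: [38, 46, 24]
Minimum of maxes = 24
Final answer: 24


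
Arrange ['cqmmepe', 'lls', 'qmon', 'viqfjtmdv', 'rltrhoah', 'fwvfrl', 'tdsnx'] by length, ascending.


Compute lengths:
  'cqmmepe' has length 7
  'lls' has length 3
  'qmon' has length 4
  'viqfjtmdv' has length 9
  'rltrhoah' has length 8
  'fwvfrl' has length 6
  'tdsnx' has length 5
Lengths in increasing order: 3 < 4 < 5 < 6 < 7 < 8 < 9
Listing the words in that order gives the answer.
Final answer: ['lls', 'qmon', 'tdsnx', 'fwvfrl', 'cqmmepe', 'rltrhoah', 'viqfjtmdv']


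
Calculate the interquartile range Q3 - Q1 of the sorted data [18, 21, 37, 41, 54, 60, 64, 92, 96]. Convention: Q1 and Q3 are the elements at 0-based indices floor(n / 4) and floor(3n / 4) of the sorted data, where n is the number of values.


The data has n = 9 elements.
Q1 index = floor(9 / 4) = floor(2.25) = 2; Q3 index = floor(3 * 9 / 4) = floor(6.75) = 6
Q1 = element at index 2 = 37
Q3 = element at index 6 = 64
IQR = 64 - 37 = 27
Final answer: 27


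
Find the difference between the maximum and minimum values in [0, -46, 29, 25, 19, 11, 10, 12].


Maximum value: 29
Minimum value: -46
Range = 29 - (-46) = 75
Final answer: 75


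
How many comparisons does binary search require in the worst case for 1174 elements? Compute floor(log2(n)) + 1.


Binary search halves the search space each step.
Maximum comparisons = floor(log2(1174)) + 1
log2(1174) = 10.1972
floor(log2(1174)) = 10, so 10 + 1 = 11
Final answer: 11


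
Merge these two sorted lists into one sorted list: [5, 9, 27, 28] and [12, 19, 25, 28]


List A: [5, 9, 27, 28]
List B: [12, 19, 25, 28]
Repeatedly compare the front elements and take the smaller:
  5 vs 12 -> take 5
  9 vs 12 -> take 9
  27 vs 12 -> take 12
  27 vs 19 -> take 19
  27 vs 25 -> take 25
  27 vs 28 -> take 27
  28 vs 28 -> take 28
  A is exhausted; append the rest of B: [28]
Final answer: [5, 9, 12, 19, 25, 27, 28, 28]


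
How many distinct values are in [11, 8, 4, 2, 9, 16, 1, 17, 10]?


List all unique values:
Distinct values: [1, 2, 4, 8, 9, 10, 11, 16, 17]
Count = 9
Final answer: 9


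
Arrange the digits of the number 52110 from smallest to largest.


The number 52110 has digits: 5, 2, 1, 1, 0
Sorted: 0, 1, 1, 2, 5
Joining the sorted digits gives the result.
Final answer: 01125


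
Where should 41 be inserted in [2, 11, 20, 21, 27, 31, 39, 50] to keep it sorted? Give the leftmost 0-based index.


List is sorted: [2, 11, 20, 21, 27, 31, 39, 50]
We need the leftmost position where 41 can be inserted, i.e. the first index whose element is >= 41 (or the end of the list if none is).
Binary search with low=0, high=8 (0-based indices):
  low=0, high=8, mid=4: a[4]=27 < 41, so low = 5
  low=5, high=8, mid=6: a[6]=39 < 41, so low = 7
  low=7, high=8, mid=7: a[7]=50 >= 41, so high = 7
Now low = high = 7, so the insertion index is 7.
Final answer: 7


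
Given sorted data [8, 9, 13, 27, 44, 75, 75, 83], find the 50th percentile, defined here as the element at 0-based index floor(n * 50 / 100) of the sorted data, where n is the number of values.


The dataset has n = 8 elements.
Index = floor(8 * 50 / 100) = floor(400 / 100) = floor(4) = 4
Counting from index 0 in the sorted data, the element at index 4 is 44.
Final answer: 44


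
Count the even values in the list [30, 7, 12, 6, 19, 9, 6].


Check each element:
  30 is even
  7 is odd
  12 is even
  6 is even
  19 is odd
  9 is odd
  6 is even
Evens: [30, 12, 6, 6]
Count of evens = 4
Final answer: 4


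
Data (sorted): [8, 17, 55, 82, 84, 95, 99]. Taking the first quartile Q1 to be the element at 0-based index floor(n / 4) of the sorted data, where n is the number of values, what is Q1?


The list has n = 7 elements.
Q1 index = floor(7 / 4) = floor(1.75) = 1
Counting from index 0 in the sorted data, the element at index 1 is 17.
Final answer: 17


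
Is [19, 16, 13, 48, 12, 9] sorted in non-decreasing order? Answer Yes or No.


Check consecutive pairs:
  19 <= 16? False
  16 <= 13? False
  13 <= 48? True
  48 <= 12? False
  12 <= 9? False
4 consecutive pair(s) are out of order, so the list is not sorted.
Final answer: No


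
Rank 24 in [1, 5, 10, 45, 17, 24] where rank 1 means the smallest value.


Sort ascending: [1, 5, 10, 17, 24, 45]
Find 24 in the sorted list.
24 is at position 5 (1-indexed).
Final answer: 5


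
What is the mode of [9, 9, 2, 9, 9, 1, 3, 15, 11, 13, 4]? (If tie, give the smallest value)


Count the frequency of each value:
  1 appears 1 time(s)
  2 appears 1 time(s)
  3 appears 1 time(s)
  4 appears 1 time(s)
  9 appears 4 time(s)
  11 appears 1 time(s)
  13 appears 1 time(s)
  15 appears 1 time(s)
Maximum frequency is 4.
Only 9 reaches that frequency, so it is the mode.
Final answer: 9


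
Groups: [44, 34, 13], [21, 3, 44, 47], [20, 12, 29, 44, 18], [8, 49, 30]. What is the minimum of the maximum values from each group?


Find max of each group:
  Group 1: [44, 34, 13] -> max = 44
  Group 2: [21, 3, 44, 47] -> max = 47
  Group 3: [20, 12, 29, 44, 18] -> max = 44
  Group 4: [8, 49, 30] -> max = 49
Maxes: [44, 47, 44, 49]
Minimum of maxes = 44
Final answer: 44


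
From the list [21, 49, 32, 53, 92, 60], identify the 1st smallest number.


Sort ascending: [21, 32, 49, 53, 60, 92]
The 1st element (1-indexed) is at index 0.
Value = 21
Final answer: 21


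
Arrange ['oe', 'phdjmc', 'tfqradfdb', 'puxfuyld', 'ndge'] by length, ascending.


Compute lengths:
  'oe' has length 2
  'phdjmc' has length 6
  'tfqradfdb' has length 9
  'puxfuyld' has length 8
  'ndge' has length 4
Lengths in increasing order: 2 < 4 < 6 < 8 < 9
Listing the words in that order gives the answer.
Final answer: ['oe', 'ndge', 'phdjmc', 'puxfuyld', 'tfqradfdb']


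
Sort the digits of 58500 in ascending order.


The number 58500 has digits: 5, 8, 5, 0, 0
Sorted: 0, 0, 5, 5, 8
Joining the sorted digits gives the result.
Final answer: 00558


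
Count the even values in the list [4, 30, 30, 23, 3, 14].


Check each element:
  4 is even
  30 is even
  30 is even
  23 is odd
  3 is odd
  14 is even
Evens: [4, 30, 30, 14]
Count of evens = 4
Final answer: 4


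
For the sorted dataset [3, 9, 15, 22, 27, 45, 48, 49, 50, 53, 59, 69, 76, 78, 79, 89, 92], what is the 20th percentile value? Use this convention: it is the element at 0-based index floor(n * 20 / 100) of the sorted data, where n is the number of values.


The dataset has n = 17 elements.
Index = floor(17 * 20 / 100) = floor(340 / 100) = floor(3.4) = 3
Counting from index 0 in the sorted data, the element at index 3 is 22.
Final answer: 22


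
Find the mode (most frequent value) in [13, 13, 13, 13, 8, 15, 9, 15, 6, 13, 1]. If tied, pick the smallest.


Count the frequency of each value:
  1 appears 1 time(s)
  6 appears 1 time(s)
  8 appears 1 time(s)
  9 appears 1 time(s)
  13 appears 5 time(s)
  15 appears 2 time(s)
Maximum frequency is 5.
Only 13 reaches that frequency, so it is the mode.
Final answer: 13


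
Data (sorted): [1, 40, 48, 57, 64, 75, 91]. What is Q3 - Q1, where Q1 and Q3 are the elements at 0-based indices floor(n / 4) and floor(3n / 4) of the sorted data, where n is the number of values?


The data has n = 7 elements.
Q1 index = floor(7 / 4) = floor(1.75) = 1; Q3 index = floor(3 * 7 / 4) = floor(5.25) = 5
Q1 = element at index 1 = 40
Q3 = element at index 5 = 75
IQR = 75 - 40 = 35
Final answer: 35


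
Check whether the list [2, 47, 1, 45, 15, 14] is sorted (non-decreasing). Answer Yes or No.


Check consecutive pairs:
  2 <= 47? True
  47 <= 1? False
  1 <= 45? True
  45 <= 15? False
  15 <= 14? False
3 consecutive pair(s) are out of order, so the list is not sorted.
Final answer: No


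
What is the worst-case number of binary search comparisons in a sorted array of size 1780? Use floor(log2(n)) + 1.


Binary search halves the search space each step.
Maximum comparisons = floor(log2(1780)) + 1
log2(1780) = 10.7977
floor(log2(1780)) = 10, so 10 + 1 = 11
Final answer: 11


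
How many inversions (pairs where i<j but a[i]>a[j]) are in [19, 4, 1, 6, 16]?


For each element, count the later elements that are smaller than it:
  19 (index 0): smaller elements after it = [4, 1, 6, 16] -> 4
  4 (index 1): smaller elements after it = [1] -> 1
  1 (index 2): smaller elements after it = [] -> 0
  6 (index 3): smaller elements after it = [] -> 0
Total inversions = 4 + 1 + 0 + 0 = 5
Final answer: 5


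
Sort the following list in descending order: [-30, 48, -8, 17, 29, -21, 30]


Original list: [-30, 48, -8, 17, 29, -21, 30]
Repeatedly take the largest remaining element:
  Remaining [-30, 48, -8, 17, 29, -21, 30] -> largest is 48
  Remaining [-30, -8, 17, 29, -21, 30] -> largest is 30
  Remaining [-30, -8, 17, 29, -21] -> largest is 29
  Remaining [-30, -8, 17, -21] -> largest is 17
  Remaining [-30, -8, -21] -> largest is -8
  Remaining [-30, -21] -> largest is -21
  Remaining [-30] -> largest is -30
Collecting the picks in order gives the descending list.
Final answer: [48, 30, 29, 17, -8, -21, -30]


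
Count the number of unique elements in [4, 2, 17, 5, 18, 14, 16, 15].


List all unique values:
Distinct values: [2, 4, 5, 14, 15, 16, 17, 18]
Count = 8
Final answer: 8


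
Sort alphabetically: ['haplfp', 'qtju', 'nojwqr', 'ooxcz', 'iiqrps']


Compare strings character by character (the first differing letter decides):
  'haplfp' < 'iiqrps' since 'h' < 'i' at position 1
  'iiqrps' < 'nojwqr' since 'i' < 'n' at position 1
  'nojwqr' < 'ooxcz' since 'n' < 'o' at position 1
  'ooxcz' < 'qtju' since 'o' < 'q' at position 1
Chaining these comparisons gives the alphabetical order.
Final answer: ['haplfp', 'iiqrps', 'nojwqr', 'ooxcz', 'qtju']


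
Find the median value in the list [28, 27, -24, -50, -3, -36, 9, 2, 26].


First, sort the list: [-50, -36, -24, -3, 2, 9, 26, 27, 28]
The list has 9 elements (odd count).
The middle index is 4 (0-based), and the element there is 2.
Final answer: 2


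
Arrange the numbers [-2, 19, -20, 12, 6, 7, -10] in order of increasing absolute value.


Compute absolute values:
  |-2| = 2
  |19| = 19
  |-20| = 20
  |12| = 12
  |6| = 6
  |7| = 7
  |-10| = 10
Absolute values in increasing order: 2 < 6 < 7 < 10 < 12 < 19 < 20
Listing the original numbers in that order gives the answer.
Final answer: [-2, 6, 7, -10, 12, 19, -20]


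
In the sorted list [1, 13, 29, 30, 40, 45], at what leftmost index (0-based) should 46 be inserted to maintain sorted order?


List is sorted: [1, 13, 29, 30, 40, 45]
We need the leftmost position where 46 can be inserted, i.e. the first index whose element is >= 46 (or the end of the list if none is).
Binary search with low=0, high=6 (0-based indices):
  low=0, high=6, mid=3: a[3]=30 < 46, so low = 4
  low=4, high=6, mid=5: a[5]=45 < 46, so low = 6
Now low = high = 6, so the insertion index is 6.
Final answer: 6


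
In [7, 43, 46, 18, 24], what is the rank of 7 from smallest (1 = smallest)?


Sort ascending: [7, 18, 24, 43, 46]
Find 7 in the sorted list.
7 is at position 1 (1-indexed).
Final answer: 1


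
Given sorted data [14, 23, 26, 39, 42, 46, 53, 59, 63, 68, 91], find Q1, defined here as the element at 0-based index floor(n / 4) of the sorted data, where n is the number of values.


The list has n = 11 elements.
Q1 index = floor(11 / 4) = floor(2.75) = 2
Counting from index 0 in the sorted data, the element at index 2 is 26.
Final answer: 26


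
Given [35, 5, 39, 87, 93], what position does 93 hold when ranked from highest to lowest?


Sort descending: [93, 87, 39, 35, 5]
Find 93 in the sorted list.
93 is at position 1.
Final answer: 1


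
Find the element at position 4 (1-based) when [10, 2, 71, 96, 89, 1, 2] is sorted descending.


Sort descending: [96, 89, 71, 10, 2, 2, 1]
The 4th element (1-indexed) is at index 3.
Value = 10
Final answer: 10


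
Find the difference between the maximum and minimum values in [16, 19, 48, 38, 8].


Maximum value: 48
Minimum value: 8
Range = 48 - 8 = 40
Final answer: 40


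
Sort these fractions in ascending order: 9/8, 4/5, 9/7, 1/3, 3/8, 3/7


Convert to decimal for comparison:
  9/8 = 1.125
  4/5 = 0.8
  9/7 = 1.2857
  1/3 = 0.3333
  3/8 = 0.375
  3/7 = 0.4286
Decimals in increasing order: 0.3333 < 0.375 < 0.4286 < 0.8 < 1.125 < 1.2857
Writing each back as its fraction gives the sorted order.
Final answer: 1/3, 3/8, 3/7, 4/5, 9/8, 9/7


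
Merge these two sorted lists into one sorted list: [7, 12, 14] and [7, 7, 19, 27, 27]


List A: [7, 12, 14]
List B: [7, 7, 19, 27, 27]
Repeatedly compare the front elements and take the smaller:
  7 vs 7 -> take 7
  12 vs 7 -> take 7
  12 vs 7 -> take 7
  12 vs 19 -> take 12
  14 vs 19 -> take 14
  A is exhausted; append the rest of B: [19, 27, 27]
Final answer: [7, 7, 7, 12, 14, 19, 27, 27]


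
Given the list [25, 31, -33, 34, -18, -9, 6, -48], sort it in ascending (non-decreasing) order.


Original list: [25, 31, -33, 34, -18, -9, 6, -48]
Repeatedly take the smallest remaining element:
  Remaining [25, 31, -33, 34, -18, -9, 6, -48] -> smallest is -48
  Remaining [25, 31, -33, 34, -18, -9, 6] -> smallest is -33
  Remaining [25, 31, 34, -18, -9, 6] -> smallest is -18
  Remaining [25, 31, 34, -9, 6] -> smallest is -9
  Remaining [25, 31, 34, 6] -> smallest is 6
  Remaining [25, 31, 34] -> smallest is 25
  Remaining [31, 34] -> smallest is 31
  Remaining [34] -> smallest is 34
Collecting the picks in order gives the sorted list.
Final answer: [-48, -33, -18, -9, 6, 25, 31, 34]


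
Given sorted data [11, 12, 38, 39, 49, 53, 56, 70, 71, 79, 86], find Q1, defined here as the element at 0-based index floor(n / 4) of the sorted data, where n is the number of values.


The list has n = 11 elements.
Q1 index = floor(11 / 4) = floor(2.75) = 2
Counting from index 0 in the sorted data, the element at index 2 is 38.
Final answer: 38


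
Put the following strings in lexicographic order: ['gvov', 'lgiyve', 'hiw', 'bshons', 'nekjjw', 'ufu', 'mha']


Compare strings character by character (the first differing letter decides):
  'bshons' < 'gvov' since 'b' < 'g' at position 1
  'gvov' < 'hiw' since 'g' < 'h' at position 1
  'hiw' < 'lgiyve' since 'h' < 'l' at position 1
  'lgiyve' < 'mha' since 'l' < 'm' at position 1
  'mha' < 'nekjjw' since 'm' < 'n' at position 1
  'nekjjw' < 'ufu' since 'n' < 'u' at position 1
Chaining these comparisons gives the alphabetical order.
Final answer: ['bshons', 'gvov', 'hiw', 'lgiyve', 'mha', 'nekjjw', 'ufu']


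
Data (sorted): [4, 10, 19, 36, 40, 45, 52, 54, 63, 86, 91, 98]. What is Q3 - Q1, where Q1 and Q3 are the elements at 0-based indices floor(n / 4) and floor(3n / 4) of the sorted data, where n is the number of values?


The data has n = 12 elements.
Q1 index = floor(12 / 4) = floor(3) = 3; Q3 index = floor(3 * 12 / 4) = floor(9) = 9
Q1 = element at index 3 = 36
Q3 = element at index 9 = 86
IQR = 86 - 36 = 50
Final answer: 50


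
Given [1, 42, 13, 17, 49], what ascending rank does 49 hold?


Sort ascending: [1, 13, 17, 42, 49]
Find 49 in the sorted list.
49 is at position 5 (1-indexed).
Final answer: 5


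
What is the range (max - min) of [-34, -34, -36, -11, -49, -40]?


Maximum value: -11
Minimum value: -49
Range = -11 - (-49) = 38
Final answer: 38


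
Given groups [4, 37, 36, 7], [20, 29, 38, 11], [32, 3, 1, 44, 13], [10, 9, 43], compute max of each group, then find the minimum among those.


Find max of each group:
  Group 1: [4, 37, 36, 7] -> max = 37
  Group 2: [20, 29, 38, 11] -> max = 38
  Group 3: [32, 3, 1, 44, 13] -> max = 44
  Group 4: [10, 9, 43] -> max = 43
Maxes: [37, 38, 44, 43]
Minimum of maxes = 37
Final answer: 37


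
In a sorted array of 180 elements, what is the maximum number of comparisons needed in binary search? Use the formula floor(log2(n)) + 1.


Binary search halves the search space each step.
Maximum comparisons = floor(log2(180)) + 1
log2(180) = 7.4919
floor(log2(180)) = 7, so 7 + 1 = 8
Final answer: 8


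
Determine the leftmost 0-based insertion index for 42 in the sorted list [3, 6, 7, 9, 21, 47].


List is sorted: [3, 6, 7, 9, 21, 47]
We need the leftmost position where 42 can be inserted, i.e. the first index whose element is >= 42 (or the end of the list if none is).
Binary search with low=0, high=6 (0-based indices):
  low=0, high=6, mid=3: a[3]=9 < 42, so low = 4
  low=4, high=6, mid=5: a[5]=47 >= 42, so high = 5
  low=4, high=5, mid=4: a[4]=21 < 42, so low = 5
Now low = high = 5, so the insertion index is 5.
Final answer: 5


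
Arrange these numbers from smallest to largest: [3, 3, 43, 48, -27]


Original list: [3, 3, 43, 48, -27]
Repeatedly take the smallest remaining element:
  Remaining [3, 3, 43, 48, -27] -> smallest is -27
  Remaining [3, 3, 43, 48] -> smallest is 3
  Remaining [3, 43, 48] -> smallest is 3
  Remaining [43, 48] -> smallest is 43
  Remaining [48] -> smallest is 48
Collecting the picks in order gives the sorted list.
Final answer: [-27, 3, 3, 43, 48]


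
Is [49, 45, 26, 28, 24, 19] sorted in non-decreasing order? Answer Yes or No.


Check consecutive pairs:
  49 <= 45? False
  45 <= 26? False
  26 <= 28? True
  28 <= 24? False
  24 <= 19? False
4 consecutive pair(s) are out of order, so the list is not sorted.
Final answer: No


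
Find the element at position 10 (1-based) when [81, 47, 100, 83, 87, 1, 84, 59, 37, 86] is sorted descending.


Sort descending: [100, 87, 86, 84, 83, 81, 59, 47, 37, 1]
The 10th element (1-indexed) is at index 9.
Value = 1
Final answer: 1


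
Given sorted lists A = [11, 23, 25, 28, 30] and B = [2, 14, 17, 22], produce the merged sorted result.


List A: [11, 23, 25, 28, 30]
List B: [2, 14, 17, 22]
Repeatedly compare the front elements and take the smaller:
  11 vs 2 -> take 2
  11 vs 14 -> take 11
  23 vs 14 -> take 14
  23 vs 17 -> take 17
  23 vs 22 -> take 22
  B is exhausted; append the rest of A: [23, 25, 28, 30]
Final answer: [2, 11, 14, 17, 22, 23, 25, 28, 30]


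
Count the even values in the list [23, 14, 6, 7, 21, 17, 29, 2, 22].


Check each element:
  23 is odd
  14 is even
  6 is even
  7 is odd
  21 is odd
  17 is odd
  29 is odd
  2 is even
  22 is even
Evens: [14, 6, 2, 22]
Count of evens = 4
Final answer: 4


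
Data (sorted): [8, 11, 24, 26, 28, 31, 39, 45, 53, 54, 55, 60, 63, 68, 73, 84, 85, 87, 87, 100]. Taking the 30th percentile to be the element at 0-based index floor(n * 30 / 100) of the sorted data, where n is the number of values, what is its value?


The dataset has n = 20 elements.
Index = floor(20 * 30 / 100) = floor(600 / 100) = floor(6) = 6
Counting from index 0 in the sorted data, the element at index 6 is 39.
Final answer: 39


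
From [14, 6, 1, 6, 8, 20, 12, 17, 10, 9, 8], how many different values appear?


List all unique values:
Distinct values: [1, 6, 8, 9, 10, 12, 14, 17, 20]
Count = 9
Final answer: 9


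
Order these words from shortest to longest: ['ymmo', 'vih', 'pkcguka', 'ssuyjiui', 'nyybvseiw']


Compute lengths:
  'ymmo' has length 4
  'vih' has length 3
  'pkcguka' has length 7
  'ssuyjiui' has length 8
  'nyybvseiw' has length 9
Lengths in increasing order: 3 < 4 < 7 < 8 < 9
Listing the words in that order gives the answer.
Final answer: ['vih', 'ymmo', 'pkcguka', 'ssuyjiui', 'nyybvseiw']


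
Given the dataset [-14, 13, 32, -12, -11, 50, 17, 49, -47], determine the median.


First, sort the list: [-47, -14, -12, -11, 13, 17, 32, 49, 50]
The list has 9 elements (odd count).
The middle index is 4 (0-based), and the element there is 13.
Final answer: 13


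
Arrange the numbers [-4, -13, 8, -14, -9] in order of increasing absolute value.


Compute absolute values:
  |-4| = 4
  |-13| = 13
  |8| = 8
  |-14| = 14
  |-9| = 9
Absolute values in increasing order: 4 < 8 < 9 < 13 < 14
Listing the original numbers in that order gives the answer.
Final answer: [-4, 8, -9, -13, -14]


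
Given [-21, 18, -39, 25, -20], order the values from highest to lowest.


Original list: [-21, 18, -39, 25, -20]
Repeatedly take the largest remaining element:
  Remaining [-21, 18, -39, 25, -20] -> largest is 25
  Remaining [-21, 18, -39, -20] -> largest is 18
  Remaining [-21, -39, -20] -> largest is -20
  Remaining [-21, -39] -> largest is -21
  Remaining [-39] -> largest is -39
Collecting the picks in order gives the descending list.
Final answer: [25, 18, -20, -21, -39]


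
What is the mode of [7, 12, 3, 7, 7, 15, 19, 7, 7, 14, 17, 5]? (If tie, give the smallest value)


Count the frequency of each value:
  3 appears 1 time(s)
  5 appears 1 time(s)
  7 appears 5 time(s)
  12 appears 1 time(s)
  14 appears 1 time(s)
  15 appears 1 time(s)
  17 appears 1 time(s)
  19 appears 1 time(s)
Maximum frequency is 5.
Only 7 reaches that frequency, so it is the mode.
Final answer: 7


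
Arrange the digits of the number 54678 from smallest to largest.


The number 54678 has digits: 5, 4, 6, 7, 8
Sorted: 4, 5, 6, 7, 8
Joining the sorted digits gives the result.
Final answer: 45678


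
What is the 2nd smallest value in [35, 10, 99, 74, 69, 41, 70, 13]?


Sort ascending: [10, 13, 35, 41, 69, 70, 74, 99]
The 2nd element (1-indexed) is at index 1.
Value = 13
Final answer: 13


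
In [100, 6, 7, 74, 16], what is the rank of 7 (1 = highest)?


Sort descending: [100, 74, 16, 7, 6]
Find 7 in the sorted list.
7 is at position 4.
Final answer: 4


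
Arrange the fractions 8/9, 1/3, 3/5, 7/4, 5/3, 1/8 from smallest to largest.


Convert to decimal for comparison:
  8/9 = 0.8889
  1/3 = 0.3333
  3/5 = 0.6
  7/4 = 1.75
  5/3 = 1.6667
  1/8 = 0.125
Decimals in increasing order: 0.125 < 0.3333 < 0.6 < 0.8889 < 1.6667 < 1.75
Writing each back as its fraction gives the sorted order.
Final answer: 1/8, 1/3, 3/5, 8/9, 5/3, 7/4


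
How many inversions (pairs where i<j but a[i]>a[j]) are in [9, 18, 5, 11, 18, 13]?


For each element, count the later elements that are smaller than it:
  9 (index 0): smaller elements after it = [5] -> 1
  18 (index 1): smaller elements after it = [5, 11, 13] -> 3
  5 (index 2): smaller elements after it = [] -> 0
  11 (index 3): smaller elements after it = [] -> 0
  18 (index 4): smaller elements after it = [13] -> 1
Total inversions = 1 + 3 + 0 + 0 + 1 = 5
Final answer: 5


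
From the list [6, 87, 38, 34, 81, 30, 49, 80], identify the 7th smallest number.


Sort ascending: [6, 30, 34, 38, 49, 80, 81, 87]
The 7th element (1-indexed) is at index 6.
Value = 81
Final answer: 81


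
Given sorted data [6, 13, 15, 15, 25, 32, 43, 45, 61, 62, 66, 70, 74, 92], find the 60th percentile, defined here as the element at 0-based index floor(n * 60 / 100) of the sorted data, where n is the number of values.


The dataset has n = 14 elements.
Index = floor(14 * 60 / 100) = floor(840 / 100) = floor(8.4) = 8
Counting from index 0 in the sorted data, the element at index 8 is 61.
Final answer: 61


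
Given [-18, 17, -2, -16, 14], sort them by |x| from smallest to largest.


Compute absolute values:
  |-18| = 18
  |17| = 17
  |-2| = 2
  |-16| = 16
  |14| = 14
Absolute values in increasing order: 2 < 14 < 16 < 17 < 18
Listing the original numbers in that order gives the answer.
Final answer: [-2, 14, -16, 17, -18]


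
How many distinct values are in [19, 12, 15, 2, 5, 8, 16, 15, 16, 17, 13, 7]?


List all unique values:
Distinct values: [2, 5, 7, 8, 12, 13, 15, 16, 17, 19]
Count = 10
Final answer: 10


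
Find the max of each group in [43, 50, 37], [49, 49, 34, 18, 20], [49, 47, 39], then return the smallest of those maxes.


Find max of each group:
  Group 1: [43, 50, 37] -> max = 50
  Group 2: [49, 49, 34, 18, 20] -> max = 49
  Group 3: [49, 47, 39] -> max = 49
Maxes: [50, 49, 49]
Minimum of maxes = 49
Final answer: 49


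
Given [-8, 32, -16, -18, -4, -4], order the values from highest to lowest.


Original list: [-8, 32, -16, -18, -4, -4]
Repeatedly take the largest remaining element:
  Remaining [-8, 32, -16, -18, -4, -4] -> largest is 32
  Remaining [-8, -16, -18, -4, -4] -> largest is -4
  Remaining [-8, -16, -18, -4] -> largest is -4
  Remaining [-8, -16, -18] -> largest is -8
  Remaining [-16, -18] -> largest is -16
  Remaining [-18] -> largest is -18
Collecting the picks in order gives the descending list.
Final answer: [32, -4, -4, -8, -16, -18]


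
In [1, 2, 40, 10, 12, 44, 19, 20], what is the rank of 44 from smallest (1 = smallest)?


Sort ascending: [1, 2, 10, 12, 19, 20, 40, 44]
Find 44 in the sorted list.
44 is at position 8 (1-indexed).
Final answer: 8


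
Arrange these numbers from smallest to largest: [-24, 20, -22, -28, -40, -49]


Original list: [-24, 20, -22, -28, -40, -49]
Repeatedly take the smallest remaining element:
  Remaining [-24, 20, -22, -28, -40, -49] -> smallest is -49
  Remaining [-24, 20, -22, -28, -40] -> smallest is -40
  Remaining [-24, 20, -22, -28] -> smallest is -28
  Remaining [-24, 20, -22] -> smallest is -24
  Remaining [20, -22] -> smallest is -22
  Remaining [20] -> smallest is 20
Collecting the picks in order gives the sorted list.
Final answer: [-49, -40, -28, -24, -22, 20]


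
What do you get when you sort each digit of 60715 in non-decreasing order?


The number 60715 has digits: 6, 0, 7, 1, 5
Sorted: 0, 1, 5, 6, 7
Joining the sorted digits gives the result.
Final answer: 01567


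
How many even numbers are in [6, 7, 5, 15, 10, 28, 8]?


Check each element:
  6 is even
  7 is odd
  5 is odd
  15 is odd
  10 is even
  28 is even
  8 is even
Evens: [6, 10, 28, 8]
Count of evens = 4
Final answer: 4


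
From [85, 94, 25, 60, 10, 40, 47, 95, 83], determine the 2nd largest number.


Sort descending: [95, 94, 85, 83, 60, 47, 40, 25, 10]
The 2nd element (1-indexed) is at index 1.
Value = 94
Final answer: 94


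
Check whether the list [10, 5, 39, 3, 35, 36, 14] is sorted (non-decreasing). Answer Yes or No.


Check consecutive pairs:
  10 <= 5? False
  5 <= 39? True
  39 <= 3? False
  3 <= 35? True
  35 <= 36? True
  36 <= 14? False
3 consecutive pair(s) are out of order, so the list is not sorted.
Final answer: No


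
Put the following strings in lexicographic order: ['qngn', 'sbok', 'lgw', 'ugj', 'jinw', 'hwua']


Compare strings character by character (the first differing letter decides):
  'hwua' < 'jinw' since 'h' < 'j' at position 1
  'jinw' < 'lgw' since 'j' < 'l' at position 1
  'lgw' < 'qngn' since 'l' < 'q' at position 1
  'qngn' < 'sbok' since 'q' < 's' at position 1
  'sbok' < 'ugj' since 's' < 'u' at position 1
Chaining these comparisons gives the alphabetical order.
Final answer: ['hwua', 'jinw', 'lgw', 'qngn', 'sbok', 'ugj']


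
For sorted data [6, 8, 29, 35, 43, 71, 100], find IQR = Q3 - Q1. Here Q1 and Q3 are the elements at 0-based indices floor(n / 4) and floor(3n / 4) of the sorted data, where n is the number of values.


The data has n = 7 elements.
Q1 index = floor(7 / 4) = floor(1.75) = 1; Q3 index = floor(3 * 7 / 4) = floor(5.25) = 5
Q1 = element at index 1 = 8
Q3 = element at index 5 = 71
IQR = 71 - 8 = 63
Final answer: 63


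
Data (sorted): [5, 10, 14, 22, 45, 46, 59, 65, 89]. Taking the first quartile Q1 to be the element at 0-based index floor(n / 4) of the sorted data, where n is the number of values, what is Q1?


The list has n = 9 elements.
Q1 index = floor(9 / 4) = floor(2.25) = 2
Counting from index 0 in the sorted data, the element at index 2 is 14.
Final answer: 14


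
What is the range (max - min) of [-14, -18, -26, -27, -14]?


Maximum value: -14
Minimum value: -27
Range = -14 - (-27) = 13
Final answer: 13


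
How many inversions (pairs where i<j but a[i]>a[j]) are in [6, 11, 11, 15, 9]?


For each element, count the later elements that are smaller than it:
  6 (index 0): smaller elements after it = [] -> 0
  11 (index 1): smaller elements after it = [9] -> 1
  11 (index 2): smaller elements after it = [9] -> 1
  15 (index 3): smaller elements after it = [9] -> 1
Total inversions = 0 + 1 + 1 + 1 = 3
Final answer: 3


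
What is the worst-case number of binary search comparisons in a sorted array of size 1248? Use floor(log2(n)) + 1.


Binary search halves the search space each step.
Maximum comparisons = floor(log2(1248)) + 1
log2(1248) = 10.2854
floor(log2(1248)) = 10, so 10 + 1 = 11
Final answer: 11


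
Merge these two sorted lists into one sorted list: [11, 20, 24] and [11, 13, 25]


List A: [11, 20, 24]
List B: [11, 13, 25]
Repeatedly compare the front elements and take the smaller:
  11 vs 11 -> take 11
  20 vs 11 -> take 11
  20 vs 13 -> take 13
  20 vs 25 -> take 20
  24 vs 25 -> take 24
  A is exhausted; append the rest of B: [25]
Final answer: [11, 11, 13, 20, 24, 25]


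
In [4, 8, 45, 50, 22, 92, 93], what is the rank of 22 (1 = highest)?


Sort descending: [93, 92, 50, 45, 22, 8, 4]
Find 22 in the sorted list.
22 is at position 5.
Final answer: 5


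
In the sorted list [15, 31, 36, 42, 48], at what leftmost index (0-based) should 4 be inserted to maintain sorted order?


List is sorted: [15, 31, 36, 42, 48]
We need the leftmost position where 4 can be inserted, i.e. the first index whose element is >= 4 (or the end of the list if none is).
Binary search with low=0, high=5 (0-based indices):
  low=0, high=5, mid=2: a[2]=36 >= 4, so high = 2
  low=0, high=2, mid=1: a[1]=31 >= 4, so high = 1
  low=0, high=1, mid=0: a[0]=15 >= 4, so high = 0
Now low = high = 0, so the insertion index is 0.
Final answer: 0
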